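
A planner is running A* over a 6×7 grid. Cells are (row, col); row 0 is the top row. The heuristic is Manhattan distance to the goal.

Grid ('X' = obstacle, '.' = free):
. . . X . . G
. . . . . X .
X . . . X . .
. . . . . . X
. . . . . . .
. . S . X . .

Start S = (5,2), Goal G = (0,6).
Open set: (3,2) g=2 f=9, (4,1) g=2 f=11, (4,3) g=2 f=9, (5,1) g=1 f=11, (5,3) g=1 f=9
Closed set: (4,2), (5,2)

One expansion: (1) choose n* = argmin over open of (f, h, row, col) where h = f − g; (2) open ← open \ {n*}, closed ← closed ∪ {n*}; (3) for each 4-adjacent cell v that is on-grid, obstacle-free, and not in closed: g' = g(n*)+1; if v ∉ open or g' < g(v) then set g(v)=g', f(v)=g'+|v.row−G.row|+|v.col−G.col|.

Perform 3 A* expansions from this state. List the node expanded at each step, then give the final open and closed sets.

order=[(3,2) → (2,2) → (1,2)]; open=[(0,2) g=5 f=9, (1,1) g=5 f=11, (1,3) g=5 f=9, (2,1) g=4 f=11, (2,3) g=4 f=9, (3,1) g=3 f=11, (3,3) g=3 f=9, (4,1) g=2 f=11, (4,3) g=2 f=9, (5,1) g=1 f=11, (5,3) g=1 f=9]; closed=[(1,2), (2,2), (3,2), (4,2), (5,2)]

step 1: expand (3,2) (f=9, h=7) → closed; open now [(2,2) g=3 f=9, (3,1) g=3 f=11, (3,3) g=3 f=9, (4,1) g=2 f=11, (4,3) g=2 f=9, (5,1) g=1 f=11, (5,3) g=1 f=9]
step 2: expand (2,2) (f=9, h=6) → closed; open now [(1,2) g=4 f=9, (2,1) g=4 f=11, (2,3) g=4 f=9, (3,1) g=3 f=11, (3,3) g=3 f=9, (4,1) g=2 f=11, (4,3) g=2 f=9, (5,1) g=1 f=11, (5,3) g=1 f=9]
step 3: expand (1,2) (f=9, h=5) → closed; open now [(0,2) g=5 f=9, (1,1) g=5 f=11, (1,3) g=5 f=9, (2,1) g=4 f=11, (2,3) g=4 f=9, (3,1) g=3 f=11, (3,3) g=3 f=9, (4,1) g=2 f=11, (4,3) g=2 f=9, (5,1) g=1 f=11, (5,3) g=1 f=9]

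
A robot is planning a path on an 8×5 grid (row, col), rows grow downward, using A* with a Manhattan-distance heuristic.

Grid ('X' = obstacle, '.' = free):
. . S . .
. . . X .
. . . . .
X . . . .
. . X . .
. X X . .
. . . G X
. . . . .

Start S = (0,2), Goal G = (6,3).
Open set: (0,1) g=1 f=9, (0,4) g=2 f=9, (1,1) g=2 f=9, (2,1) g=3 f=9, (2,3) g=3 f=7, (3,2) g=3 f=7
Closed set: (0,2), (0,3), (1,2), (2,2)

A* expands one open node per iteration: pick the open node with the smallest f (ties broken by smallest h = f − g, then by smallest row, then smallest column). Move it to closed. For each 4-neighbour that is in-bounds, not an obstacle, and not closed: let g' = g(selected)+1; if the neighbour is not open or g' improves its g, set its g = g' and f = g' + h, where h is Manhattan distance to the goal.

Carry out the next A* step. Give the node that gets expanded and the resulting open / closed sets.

expanded=(2,3); open=[(0,1) g=1 f=9, (0,4) g=2 f=9, (1,1) g=2 f=9, (2,1) g=3 f=9, (2,4) g=4 f=9, (3,2) g=3 f=7, (3,3) g=4 f=7]; closed=[(0,2), (0,3), (1,2), (2,2), (2,3)]

step 1: expand (2,3) (f=7, h=4) → closed; open now [(0,1) g=1 f=9, (0,4) g=2 f=9, (1,1) g=2 f=9, (2,1) g=3 f=9, (2,4) g=4 f=9, (3,2) g=3 f=7, (3,3) g=4 f=7]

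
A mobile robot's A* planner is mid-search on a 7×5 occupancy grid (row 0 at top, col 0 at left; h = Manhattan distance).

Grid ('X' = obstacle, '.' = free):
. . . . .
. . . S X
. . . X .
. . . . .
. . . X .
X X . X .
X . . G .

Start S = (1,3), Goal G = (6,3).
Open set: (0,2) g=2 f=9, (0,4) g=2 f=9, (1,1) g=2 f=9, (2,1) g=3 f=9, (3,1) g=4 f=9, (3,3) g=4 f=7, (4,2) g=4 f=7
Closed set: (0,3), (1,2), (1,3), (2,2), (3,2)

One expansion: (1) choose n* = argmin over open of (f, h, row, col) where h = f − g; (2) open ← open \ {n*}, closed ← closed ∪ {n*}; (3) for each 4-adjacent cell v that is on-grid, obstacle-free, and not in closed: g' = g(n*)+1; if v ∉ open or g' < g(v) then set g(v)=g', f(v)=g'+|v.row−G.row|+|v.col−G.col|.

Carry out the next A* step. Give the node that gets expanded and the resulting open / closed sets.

expanded=(3,3); open=[(0,2) g=2 f=9, (0,4) g=2 f=9, (1,1) g=2 f=9, (2,1) g=3 f=9, (3,1) g=4 f=9, (3,4) g=5 f=9, (4,2) g=4 f=7]; closed=[(0,3), (1,2), (1,3), (2,2), (3,2), (3,3)]

step 1: expand (3,3) (f=7, h=3) → closed; open now [(0,2) g=2 f=9, (0,4) g=2 f=9, (1,1) g=2 f=9, (2,1) g=3 f=9, (3,1) g=4 f=9, (3,4) g=5 f=9, (4,2) g=4 f=7]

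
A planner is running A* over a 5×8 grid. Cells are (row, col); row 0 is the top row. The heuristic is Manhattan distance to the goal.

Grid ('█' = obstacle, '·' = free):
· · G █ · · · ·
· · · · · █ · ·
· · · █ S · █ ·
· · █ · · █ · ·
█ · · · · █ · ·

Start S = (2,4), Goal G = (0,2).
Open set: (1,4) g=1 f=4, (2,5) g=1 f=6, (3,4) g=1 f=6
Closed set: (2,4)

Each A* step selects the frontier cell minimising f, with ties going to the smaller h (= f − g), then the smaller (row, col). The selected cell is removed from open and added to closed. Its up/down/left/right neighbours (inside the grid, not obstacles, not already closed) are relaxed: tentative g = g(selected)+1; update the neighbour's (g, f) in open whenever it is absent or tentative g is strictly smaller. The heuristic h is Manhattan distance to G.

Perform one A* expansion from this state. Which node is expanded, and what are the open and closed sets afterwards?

step 1: expand (1,4) (f=4, h=3) → closed; open now [(0,4) g=2 f=4, (1,3) g=2 f=4, (2,5) g=1 f=6, (3,4) g=1 f=6]

expanded=(1,4); open=[(0,4) g=2 f=4, (1,3) g=2 f=4, (2,5) g=1 f=6, (3,4) g=1 f=6]; closed=[(1,4), (2,4)]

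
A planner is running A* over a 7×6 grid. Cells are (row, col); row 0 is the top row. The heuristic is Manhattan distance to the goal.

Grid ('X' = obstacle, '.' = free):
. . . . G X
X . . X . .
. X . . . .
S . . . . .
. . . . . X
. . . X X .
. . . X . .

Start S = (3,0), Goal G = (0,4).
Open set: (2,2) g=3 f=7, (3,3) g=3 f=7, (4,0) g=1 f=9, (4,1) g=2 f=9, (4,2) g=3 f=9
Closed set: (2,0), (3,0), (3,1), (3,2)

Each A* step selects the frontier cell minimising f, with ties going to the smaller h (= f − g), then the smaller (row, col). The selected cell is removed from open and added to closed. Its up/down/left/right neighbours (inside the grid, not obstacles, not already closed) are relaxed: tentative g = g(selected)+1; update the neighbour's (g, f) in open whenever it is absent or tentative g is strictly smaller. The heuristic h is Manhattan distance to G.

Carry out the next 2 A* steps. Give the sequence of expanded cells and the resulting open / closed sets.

order=[(2,2) → (1,2)]; open=[(0,2) g=5 f=7, (1,1) g=5 f=9, (2,3) g=4 f=7, (3,3) g=3 f=7, (4,0) g=1 f=9, (4,1) g=2 f=9, (4,2) g=3 f=9]; closed=[(1,2), (2,0), (2,2), (3,0), (3,1), (3,2)]

step 1: expand (2,2) (f=7, h=4) → closed; open now [(1,2) g=4 f=7, (2,3) g=4 f=7, (3,3) g=3 f=7, (4,0) g=1 f=9, (4,1) g=2 f=9, (4,2) g=3 f=9]
step 2: expand (1,2) (f=7, h=3) → closed; open now [(0,2) g=5 f=7, (1,1) g=5 f=9, (2,3) g=4 f=7, (3,3) g=3 f=7, (4,0) g=1 f=9, (4,1) g=2 f=9, (4,2) g=3 f=9]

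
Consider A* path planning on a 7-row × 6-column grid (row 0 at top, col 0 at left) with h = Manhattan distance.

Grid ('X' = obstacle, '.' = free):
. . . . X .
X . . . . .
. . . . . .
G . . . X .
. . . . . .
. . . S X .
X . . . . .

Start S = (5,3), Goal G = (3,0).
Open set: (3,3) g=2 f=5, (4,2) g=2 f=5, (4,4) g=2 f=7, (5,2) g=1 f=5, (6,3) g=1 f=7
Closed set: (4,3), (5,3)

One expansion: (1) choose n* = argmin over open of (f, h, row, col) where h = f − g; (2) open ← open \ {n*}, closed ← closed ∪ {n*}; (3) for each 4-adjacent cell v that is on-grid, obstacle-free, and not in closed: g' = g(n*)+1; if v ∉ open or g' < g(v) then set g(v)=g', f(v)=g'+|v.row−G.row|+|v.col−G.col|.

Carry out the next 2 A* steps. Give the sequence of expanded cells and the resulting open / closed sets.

order=[(3,3) → (3,2)]; open=[(2,2) g=4 f=7, (2,3) g=3 f=7, (3,1) g=4 f=5, (4,2) g=2 f=5, (4,4) g=2 f=7, (5,2) g=1 f=5, (6,3) g=1 f=7]; closed=[(3,2), (3,3), (4,3), (5,3)]

step 1: expand (3,3) (f=5, h=3) → closed; open now [(2,3) g=3 f=7, (3,2) g=3 f=5, (4,2) g=2 f=5, (4,4) g=2 f=7, (5,2) g=1 f=5, (6,3) g=1 f=7]
step 2: expand (3,2) (f=5, h=2) → closed; open now [(2,2) g=4 f=7, (2,3) g=3 f=7, (3,1) g=4 f=5, (4,2) g=2 f=5, (4,4) g=2 f=7, (5,2) g=1 f=5, (6,3) g=1 f=7]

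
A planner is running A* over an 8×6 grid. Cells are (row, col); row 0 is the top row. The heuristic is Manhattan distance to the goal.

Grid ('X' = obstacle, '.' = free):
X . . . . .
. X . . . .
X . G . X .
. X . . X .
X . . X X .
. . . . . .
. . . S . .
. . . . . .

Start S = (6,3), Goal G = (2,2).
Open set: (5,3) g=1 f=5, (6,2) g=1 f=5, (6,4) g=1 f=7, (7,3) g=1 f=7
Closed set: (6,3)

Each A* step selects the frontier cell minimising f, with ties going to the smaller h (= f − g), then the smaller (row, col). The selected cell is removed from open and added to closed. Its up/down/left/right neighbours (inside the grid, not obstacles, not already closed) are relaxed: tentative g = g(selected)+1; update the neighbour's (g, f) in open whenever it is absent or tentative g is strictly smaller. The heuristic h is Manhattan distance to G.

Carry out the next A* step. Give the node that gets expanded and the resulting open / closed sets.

step 1: expand (5,3) (f=5, h=4) → closed; open now [(5,2) g=2 f=5, (5,4) g=2 f=7, (6,2) g=1 f=5, (6,4) g=1 f=7, (7,3) g=1 f=7]

expanded=(5,3); open=[(5,2) g=2 f=5, (5,4) g=2 f=7, (6,2) g=1 f=5, (6,4) g=1 f=7, (7,3) g=1 f=7]; closed=[(5,3), (6,3)]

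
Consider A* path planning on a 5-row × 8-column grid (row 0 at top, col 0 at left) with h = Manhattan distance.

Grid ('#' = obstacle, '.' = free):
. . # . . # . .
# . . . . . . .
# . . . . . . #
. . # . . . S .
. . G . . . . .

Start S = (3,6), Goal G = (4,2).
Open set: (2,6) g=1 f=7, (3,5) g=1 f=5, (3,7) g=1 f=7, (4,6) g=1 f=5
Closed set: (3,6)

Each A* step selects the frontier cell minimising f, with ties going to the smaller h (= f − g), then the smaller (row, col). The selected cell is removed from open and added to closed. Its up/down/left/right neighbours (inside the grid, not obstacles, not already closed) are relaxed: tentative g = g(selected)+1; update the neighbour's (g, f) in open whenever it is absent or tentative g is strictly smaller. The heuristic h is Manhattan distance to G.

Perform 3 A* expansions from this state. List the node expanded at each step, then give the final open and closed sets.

step 1: expand (3,5) (f=5, h=4) → closed; open now [(2,5) g=2 f=7, (2,6) g=1 f=7, (3,4) g=2 f=5, (3,7) g=1 f=7, (4,5) g=2 f=5, (4,6) g=1 f=5]
step 2: expand (3,4) (f=5, h=3) → closed; open now [(2,4) g=3 f=7, (2,5) g=2 f=7, (2,6) g=1 f=7, (3,3) g=3 f=5, (3,7) g=1 f=7, (4,4) g=3 f=5, (4,5) g=2 f=5, (4,6) g=1 f=5]
step 3: expand (3,3) (f=5, h=2) → closed; open now [(2,3) g=4 f=7, (2,4) g=3 f=7, (2,5) g=2 f=7, (2,6) g=1 f=7, (3,7) g=1 f=7, (4,3) g=4 f=5, (4,4) g=3 f=5, (4,5) g=2 f=5, (4,6) g=1 f=5]

order=[(3,5) → (3,4) → (3,3)]; open=[(2,3) g=4 f=7, (2,4) g=3 f=7, (2,5) g=2 f=7, (2,6) g=1 f=7, (3,7) g=1 f=7, (4,3) g=4 f=5, (4,4) g=3 f=5, (4,5) g=2 f=5, (4,6) g=1 f=5]; closed=[(3,3), (3,4), (3,5), (3,6)]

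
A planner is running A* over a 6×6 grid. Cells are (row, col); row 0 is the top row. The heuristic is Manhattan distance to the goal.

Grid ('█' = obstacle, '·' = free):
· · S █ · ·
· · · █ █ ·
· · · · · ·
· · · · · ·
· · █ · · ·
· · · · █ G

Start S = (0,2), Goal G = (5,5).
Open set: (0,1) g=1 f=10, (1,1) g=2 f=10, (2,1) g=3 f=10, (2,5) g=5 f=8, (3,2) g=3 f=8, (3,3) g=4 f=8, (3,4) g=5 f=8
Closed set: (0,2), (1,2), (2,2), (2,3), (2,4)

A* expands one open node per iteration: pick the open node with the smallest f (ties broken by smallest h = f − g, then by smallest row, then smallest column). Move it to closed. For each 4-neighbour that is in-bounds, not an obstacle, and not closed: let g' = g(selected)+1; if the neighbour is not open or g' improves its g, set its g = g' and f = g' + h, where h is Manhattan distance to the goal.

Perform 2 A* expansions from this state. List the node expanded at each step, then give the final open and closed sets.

order=[(2,5) → (3,5)]; open=[(0,1) g=1 f=10, (1,1) g=2 f=10, (1,5) g=6 f=10, (2,1) g=3 f=10, (3,2) g=3 f=8, (3,3) g=4 f=8, (3,4) g=5 f=8, (4,5) g=7 f=8]; closed=[(0,2), (1,2), (2,2), (2,3), (2,4), (2,5), (3,5)]

step 1: expand (2,5) (f=8, h=3) → closed; open now [(0,1) g=1 f=10, (1,1) g=2 f=10, (1,5) g=6 f=10, (2,1) g=3 f=10, (3,2) g=3 f=8, (3,3) g=4 f=8, (3,4) g=5 f=8, (3,5) g=6 f=8]
step 2: expand (3,5) (f=8, h=2) → closed; open now [(0,1) g=1 f=10, (1,1) g=2 f=10, (1,5) g=6 f=10, (2,1) g=3 f=10, (3,2) g=3 f=8, (3,3) g=4 f=8, (3,4) g=5 f=8, (4,5) g=7 f=8]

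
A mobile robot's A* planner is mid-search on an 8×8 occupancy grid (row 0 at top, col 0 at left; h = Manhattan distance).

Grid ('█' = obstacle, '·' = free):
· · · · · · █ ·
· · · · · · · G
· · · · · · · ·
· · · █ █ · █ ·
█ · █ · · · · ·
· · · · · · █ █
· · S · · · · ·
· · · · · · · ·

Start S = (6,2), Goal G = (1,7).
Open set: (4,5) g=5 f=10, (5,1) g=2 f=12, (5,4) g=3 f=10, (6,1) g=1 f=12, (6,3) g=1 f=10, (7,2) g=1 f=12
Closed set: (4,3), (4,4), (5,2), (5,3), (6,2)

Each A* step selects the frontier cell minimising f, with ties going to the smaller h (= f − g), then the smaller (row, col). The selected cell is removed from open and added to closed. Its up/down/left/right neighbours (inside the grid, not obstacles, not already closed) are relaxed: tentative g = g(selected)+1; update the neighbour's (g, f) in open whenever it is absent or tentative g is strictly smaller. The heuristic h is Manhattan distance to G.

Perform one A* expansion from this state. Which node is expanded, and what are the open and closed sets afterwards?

step 1: expand (4,5) (f=10, h=5) → closed; open now [(3,5) g=6 f=10, (4,6) g=6 f=10, (5,1) g=2 f=12, (5,4) g=3 f=10, (5,5) g=6 f=12, (6,1) g=1 f=12, (6,3) g=1 f=10, (7,2) g=1 f=12]

expanded=(4,5); open=[(3,5) g=6 f=10, (4,6) g=6 f=10, (5,1) g=2 f=12, (5,4) g=3 f=10, (5,5) g=6 f=12, (6,1) g=1 f=12, (6,3) g=1 f=10, (7,2) g=1 f=12]; closed=[(4,3), (4,4), (4,5), (5,2), (5,3), (6,2)]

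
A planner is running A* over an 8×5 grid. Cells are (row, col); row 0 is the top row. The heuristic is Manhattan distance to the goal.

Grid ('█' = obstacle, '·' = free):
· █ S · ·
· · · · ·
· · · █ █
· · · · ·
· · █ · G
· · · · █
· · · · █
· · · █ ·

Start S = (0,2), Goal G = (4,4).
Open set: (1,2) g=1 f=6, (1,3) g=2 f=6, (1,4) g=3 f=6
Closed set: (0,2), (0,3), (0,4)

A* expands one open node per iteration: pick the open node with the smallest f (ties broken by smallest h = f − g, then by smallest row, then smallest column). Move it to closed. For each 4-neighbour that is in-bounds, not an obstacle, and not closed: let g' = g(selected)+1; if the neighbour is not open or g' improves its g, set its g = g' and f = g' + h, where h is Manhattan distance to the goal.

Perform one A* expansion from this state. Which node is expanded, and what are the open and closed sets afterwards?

expanded=(1,4); open=[(1,2) g=1 f=6, (1,3) g=2 f=6]; closed=[(0,2), (0,3), (0,4), (1,4)]

step 1: expand (1,4) (f=6, h=3) → closed; open now [(1,2) g=1 f=6, (1,3) g=2 f=6]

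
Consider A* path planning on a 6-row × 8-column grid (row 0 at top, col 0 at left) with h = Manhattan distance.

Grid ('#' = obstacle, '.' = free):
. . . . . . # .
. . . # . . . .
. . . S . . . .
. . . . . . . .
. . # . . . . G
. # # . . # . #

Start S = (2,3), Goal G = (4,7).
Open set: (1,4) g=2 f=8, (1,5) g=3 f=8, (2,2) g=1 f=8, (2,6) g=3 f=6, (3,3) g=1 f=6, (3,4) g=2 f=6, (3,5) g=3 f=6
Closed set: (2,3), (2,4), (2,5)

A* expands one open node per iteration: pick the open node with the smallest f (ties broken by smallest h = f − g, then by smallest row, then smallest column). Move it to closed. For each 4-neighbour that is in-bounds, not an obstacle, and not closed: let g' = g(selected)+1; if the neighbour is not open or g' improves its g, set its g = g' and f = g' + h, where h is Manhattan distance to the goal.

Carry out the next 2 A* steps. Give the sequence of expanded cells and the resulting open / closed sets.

step 1: expand (2,6) (f=6, h=3) → closed; open now [(1,4) g=2 f=8, (1,5) g=3 f=8, (1,6) g=4 f=8, (2,2) g=1 f=8, (2,7) g=4 f=6, (3,3) g=1 f=6, (3,4) g=2 f=6, (3,5) g=3 f=6, (3,6) g=4 f=6]
step 2: expand (2,7) (f=6, h=2) → closed; open now [(1,4) g=2 f=8, (1,5) g=3 f=8, (1,6) g=4 f=8, (1,7) g=5 f=8, (2,2) g=1 f=8, (3,3) g=1 f=6, (3,4) g=2 f=6, (3,5) g=3 f=6, (3,6) g=4 f=6, (3,7) g=5 f=6]

order=[(2,6) → (2,7)]; open=[(1,4) g=2 f=8, (1,5) g=3 f=8, (1,6) g=4 f=8, (1,7) g=5 f=8, (2,2) g=1 f=8, (3,3) g=1 f=6, (3,4) g=2 f=6, (3,5) g=3 f=6, (3,6) g=4 f=6, (3,7) g=5 f=6]; closed=[(2,3), (2,4), (2,5), (2,6), (2,7)]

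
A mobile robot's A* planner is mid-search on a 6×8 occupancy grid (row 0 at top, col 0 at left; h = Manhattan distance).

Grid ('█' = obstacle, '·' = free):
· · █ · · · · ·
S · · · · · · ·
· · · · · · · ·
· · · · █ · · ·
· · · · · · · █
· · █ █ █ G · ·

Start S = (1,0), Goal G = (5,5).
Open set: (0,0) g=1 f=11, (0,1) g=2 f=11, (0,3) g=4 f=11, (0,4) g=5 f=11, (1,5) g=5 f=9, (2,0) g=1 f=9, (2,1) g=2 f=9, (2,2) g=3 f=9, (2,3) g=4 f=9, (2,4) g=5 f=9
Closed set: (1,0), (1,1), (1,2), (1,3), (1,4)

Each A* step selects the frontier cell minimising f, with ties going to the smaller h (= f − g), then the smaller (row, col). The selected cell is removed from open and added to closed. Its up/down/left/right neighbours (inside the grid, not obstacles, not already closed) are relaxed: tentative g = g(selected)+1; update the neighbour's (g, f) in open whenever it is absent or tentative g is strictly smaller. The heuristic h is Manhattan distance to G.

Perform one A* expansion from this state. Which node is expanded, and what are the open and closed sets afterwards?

step 1: expand (1,5) (f=9, h=4) → closed; open now [(0,0) g=1 f=11, (0,1) g=2 f=11, (0,3) g=4 f=11, (0,4) g=5 f=11, (0,5) g=6 f=11, (1,6) g=6 f=11, (2,0) g=1 f=9, (2,1) g=2 f=9, (2,2) g=3 f=9, (2,3) g=4 f=9, (2,4) g=5 f=9, (2,5) g=6 f=9]

expanded=(1,5); open=[(0,0) g=1 f=11, (0,1) g=2 f=11, (0,3) g=4 f=11, (0,4) g=5 f=11, (0,5) g=6 f=11, (1,6) g=6 f=11, (2,0) g=1 f=9, (2,1) g=2 f=9, (2,2) g=3 f=9, (2,3) g=4 f=9, (2,4) g=5 f=9, (2,5) g=6 f=9]; closed=[(1,0), (1,1), (1,2), (1,3), (1,4), (1,5)]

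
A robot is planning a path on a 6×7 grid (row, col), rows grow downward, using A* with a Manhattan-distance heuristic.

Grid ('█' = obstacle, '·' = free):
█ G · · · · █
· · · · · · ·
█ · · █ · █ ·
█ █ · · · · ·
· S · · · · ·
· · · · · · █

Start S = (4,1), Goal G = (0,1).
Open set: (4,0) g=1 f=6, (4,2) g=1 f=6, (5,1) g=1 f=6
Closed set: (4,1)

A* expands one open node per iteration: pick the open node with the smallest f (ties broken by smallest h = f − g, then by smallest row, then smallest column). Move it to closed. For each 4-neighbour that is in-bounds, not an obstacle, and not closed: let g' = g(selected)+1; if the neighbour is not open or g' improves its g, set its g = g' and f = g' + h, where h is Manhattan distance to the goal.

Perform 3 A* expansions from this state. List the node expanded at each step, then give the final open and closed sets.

step 1: expand (4,0) (f=6, h=5) → closed; open now [(4,2) g=1 f=6, (5,0) g=2 f=8, (5,1) g=1 f=6]
step 2: expand (4,2) (f=6, h=5) → closed; open now [(3,2) g=2 f=6, (4,3) g=2 f=8, (5,0) g=2 f=8, (5,1) g=1 f=6, (5,2) g=2 f=8]
step 3: expand (3,2) (f=6, h=4) → closed; open now [(2,2) g=3 f=6, (3,3) g=3 f=8, (4,3) g=2 f=8, (5,0) g=2 f=8, (5,1) g=1 f=6, (5,2) g=2 f=8]

order=[(4,0) → (4,2) → (3,2)]; open=[(2,2) g=3 f=6, (3,3) g=3 f=8, (4,3) g=2 f=8, (5,0) g=2 f=8, (5,1) g=1 f=6, (5,2) g=2 f=8]; closed=[(3,2), (4,0), (4,1), (4,2)]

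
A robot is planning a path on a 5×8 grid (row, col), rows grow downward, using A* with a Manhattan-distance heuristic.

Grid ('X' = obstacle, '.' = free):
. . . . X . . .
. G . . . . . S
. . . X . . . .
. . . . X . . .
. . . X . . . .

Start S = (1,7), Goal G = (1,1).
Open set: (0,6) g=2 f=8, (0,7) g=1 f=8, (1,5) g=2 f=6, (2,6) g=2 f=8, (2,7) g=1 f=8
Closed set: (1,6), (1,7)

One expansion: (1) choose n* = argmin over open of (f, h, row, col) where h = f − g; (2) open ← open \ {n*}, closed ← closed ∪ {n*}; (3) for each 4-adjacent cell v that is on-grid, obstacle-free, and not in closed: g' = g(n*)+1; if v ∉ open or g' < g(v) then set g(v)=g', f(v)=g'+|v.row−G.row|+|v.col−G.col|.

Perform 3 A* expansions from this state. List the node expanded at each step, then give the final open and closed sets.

step 1: expand (1,5) (f=6, h=4) → closed; open now [(0,5) g=3 f=8, (0,6) g=2 f=8, (0,7) g=1 f=8, (1,4) g=3 f=6, (2,5) g=3 f=8, (2,6) g=2 f=8, (2,7) g=1 f=8]
step 2: expand (1,4) (f=6, h=3) → closed; open now [(0,5) g=3 f=8, (0,6) g=2 f=8, (0,7) g=1 f=8, (1,3) g=4 f=6, (2,4) g=4 f=8, (2,5) g=3 f=8, (2,6) g=2 f=8, (2,7) g=1 f=8]
step 3: expand (1,3) (f=6, h=2) → closed; open now [(0,3) g=5 f=8, (0,5) g=3 f=8, (0,6) g=2 f=8, (0,7) g=1 f=8, (1,2) g=5 f=6, (2,4) g=4 f=8, (2,5) g=3 f=8, (2,6) g=2 f=8, (2,7) g=1 f=8]

order=[(1,5) → (1,4) → (1,3)]; open=[(0,3) g=5 f=8, (0,5) g=3 f=8, (0,6) g=2 f=8, (0,7) g=1 f=8, (1,2) g=5 f=6, (2,4) g=4 f=8, (2,5) g=3 f=8, (2,6) g=2 f=8, (2,7) g=1 f=8]; closed=[(1,3), (1,4), (1,5), (1,6), (1,7)]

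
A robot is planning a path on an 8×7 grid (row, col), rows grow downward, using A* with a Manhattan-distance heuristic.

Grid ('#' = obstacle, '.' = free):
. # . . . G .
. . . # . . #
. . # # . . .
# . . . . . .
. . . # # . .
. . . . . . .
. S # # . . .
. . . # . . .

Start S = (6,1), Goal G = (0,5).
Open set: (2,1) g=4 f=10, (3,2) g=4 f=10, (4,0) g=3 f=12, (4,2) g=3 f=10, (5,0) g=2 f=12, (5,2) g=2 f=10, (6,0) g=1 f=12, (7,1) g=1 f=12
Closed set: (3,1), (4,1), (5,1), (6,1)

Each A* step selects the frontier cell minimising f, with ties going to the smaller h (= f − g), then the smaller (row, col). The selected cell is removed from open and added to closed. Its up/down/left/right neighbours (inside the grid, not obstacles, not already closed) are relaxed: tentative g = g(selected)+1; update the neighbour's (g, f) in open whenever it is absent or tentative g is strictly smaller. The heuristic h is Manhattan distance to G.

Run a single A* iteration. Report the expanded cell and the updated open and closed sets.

step 1: expand (2,1) (f=10, h=6) → closed; open now [(1,1) g=5 f=10, (2,0) g=5 f=12, (3,2) g=4 f=10, (4,0) g=3 f=12, (4,2) g=3 f=10, (5,0) g=2 f=12, (5,2) g=2 f=10, (6,0) g=1 f=12, (7,1) g=1 f=12]

expanded=(2,1); open=[(1,1) g=5 f=10, (2,0) g=5 f=12, (3,2) g=4 f=10, (4,0) g=3 f=12, (4,2) g=3 f=10, (5,0) g=2 f=12, (5,2) g=2 f=10, (6,0) g=1 f=12, (7,1) g=1 f=12]; closed=[(2,1), (3,1), (4,1), (5,1), (6,1)]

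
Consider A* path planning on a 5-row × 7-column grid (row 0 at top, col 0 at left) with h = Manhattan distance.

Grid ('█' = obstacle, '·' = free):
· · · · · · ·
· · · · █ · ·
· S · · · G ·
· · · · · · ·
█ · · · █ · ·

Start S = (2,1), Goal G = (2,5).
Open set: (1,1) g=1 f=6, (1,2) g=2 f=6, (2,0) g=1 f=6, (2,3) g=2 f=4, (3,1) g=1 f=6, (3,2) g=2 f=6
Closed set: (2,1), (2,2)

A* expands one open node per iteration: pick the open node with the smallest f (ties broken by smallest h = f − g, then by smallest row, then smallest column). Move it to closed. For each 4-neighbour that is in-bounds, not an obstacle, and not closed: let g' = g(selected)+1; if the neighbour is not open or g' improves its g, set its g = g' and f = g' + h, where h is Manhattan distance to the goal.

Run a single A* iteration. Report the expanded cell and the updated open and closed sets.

expanded=(2,3); open=[(1,1) g=1 f=6, (1,2) g=2 f=6, (1,3) g=3 f=6, (2,0) g=1 f=6, (2,4) g=3 f=4, (3,1) g=1 f=6, (3,2) g=2 f=6, (3,3) g=3 f=6]; closed=[(2,1), (2,2), (2,3)]

step 1: expand (2,3) (f=4, h=2) → closed; open now [(1,1) g=1 f=6, (1,2) g=2 f=6, (1,3) g=3 f=6, (2,0) g=1 f=6, (2,4) g=3 f=4, (3,1) g=1 f=6, (3,2) g=2 f=6, (3,3) g=3 f=6]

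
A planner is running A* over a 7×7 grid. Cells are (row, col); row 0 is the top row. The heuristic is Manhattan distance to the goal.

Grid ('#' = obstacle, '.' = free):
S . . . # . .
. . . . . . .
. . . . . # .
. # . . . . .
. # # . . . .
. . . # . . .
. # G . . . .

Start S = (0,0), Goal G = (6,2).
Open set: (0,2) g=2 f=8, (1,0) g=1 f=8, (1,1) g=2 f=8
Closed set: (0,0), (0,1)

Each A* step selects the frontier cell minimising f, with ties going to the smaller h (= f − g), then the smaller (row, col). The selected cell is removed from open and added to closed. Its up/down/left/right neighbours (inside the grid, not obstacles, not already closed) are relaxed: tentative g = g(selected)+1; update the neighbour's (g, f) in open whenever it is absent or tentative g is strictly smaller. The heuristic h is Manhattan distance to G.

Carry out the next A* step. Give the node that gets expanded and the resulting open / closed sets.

step 1: expand (0,2) (f=8, h=6) → closed; open now [(0,3) g=3 f=10, (1,0) g=1 f=8, (1,1) g=2 f=8, (1,2) g=3 f=8]

expanded=(0,2); open=[(0,3) g=3 f=10, (1,0) g=1 f=8, (1,1) g=2 f=8, (1,2) g=3 f=8]; closed=[(0,0), (0,1), (0,2)]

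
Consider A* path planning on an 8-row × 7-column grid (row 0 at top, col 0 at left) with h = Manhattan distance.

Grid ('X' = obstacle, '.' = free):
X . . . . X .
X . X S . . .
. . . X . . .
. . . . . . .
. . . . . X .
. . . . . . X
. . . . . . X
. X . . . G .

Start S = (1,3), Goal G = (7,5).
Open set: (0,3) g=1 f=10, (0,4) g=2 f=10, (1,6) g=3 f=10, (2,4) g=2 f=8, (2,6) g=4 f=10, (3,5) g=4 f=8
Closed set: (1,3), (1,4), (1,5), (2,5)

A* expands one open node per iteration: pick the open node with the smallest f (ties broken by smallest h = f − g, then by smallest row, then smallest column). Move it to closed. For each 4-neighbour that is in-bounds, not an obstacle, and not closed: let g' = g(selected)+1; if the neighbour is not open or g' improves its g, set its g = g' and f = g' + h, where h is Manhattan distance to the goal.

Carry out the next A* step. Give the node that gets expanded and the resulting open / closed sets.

step 1: expand (3,5) (f=8, h=4) → closed; open now [(0,3) g=1 f=10, (0,4) g=2 f=10, (1,6) g=3 f=10, (2,4) g=2 f=8, (2,6) g=4 f=10, (3,4) g=5 f=10, (3,6) g=5 f=10]

expanded=(3,5); open=[(0,3) g=1 f=10, (0,4) g=2 f=10, (1,6) g=3 f=10, (2,4) g=2 f=8, (2,6) g=4 f=10, (3,4) g=5 f=10, (3,6) g=5 f=10]; closed=[(1,3), (1,4), (1,5), (2,5), (3,5)]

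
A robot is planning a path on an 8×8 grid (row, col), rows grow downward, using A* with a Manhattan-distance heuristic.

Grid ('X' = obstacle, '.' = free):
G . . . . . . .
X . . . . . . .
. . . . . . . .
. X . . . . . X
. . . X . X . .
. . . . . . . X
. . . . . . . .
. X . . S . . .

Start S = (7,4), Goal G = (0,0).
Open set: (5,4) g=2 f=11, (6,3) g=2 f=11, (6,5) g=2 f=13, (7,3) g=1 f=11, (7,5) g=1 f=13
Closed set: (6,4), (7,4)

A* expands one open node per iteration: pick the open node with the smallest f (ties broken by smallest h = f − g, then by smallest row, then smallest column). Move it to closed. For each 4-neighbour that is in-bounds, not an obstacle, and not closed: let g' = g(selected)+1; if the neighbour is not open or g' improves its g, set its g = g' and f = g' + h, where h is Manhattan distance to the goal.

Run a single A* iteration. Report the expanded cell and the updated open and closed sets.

step 1: expand (5,4) (f=11, h=9) → closed; open now [(4,4) g=3 f=11, (5,3) g=3 f=11, (5,5) g=3 f=13, (6,3) g=2 f=11, (6,5) g=2 f=13, (7,3) g=1 f=11, (7,5) g=1 f=13]

expanded=(5,4); open=[(4,4) g=3 f=11, (5,3) g=3 f=11, (5,5) g=3 f=13, (6,3) g=2 f=11, (6,5) g=2 f=13, (7,3) g=1 f=11, (7,5) g=1 f=13]; closed=[(5,4), (6,4), (7,4)]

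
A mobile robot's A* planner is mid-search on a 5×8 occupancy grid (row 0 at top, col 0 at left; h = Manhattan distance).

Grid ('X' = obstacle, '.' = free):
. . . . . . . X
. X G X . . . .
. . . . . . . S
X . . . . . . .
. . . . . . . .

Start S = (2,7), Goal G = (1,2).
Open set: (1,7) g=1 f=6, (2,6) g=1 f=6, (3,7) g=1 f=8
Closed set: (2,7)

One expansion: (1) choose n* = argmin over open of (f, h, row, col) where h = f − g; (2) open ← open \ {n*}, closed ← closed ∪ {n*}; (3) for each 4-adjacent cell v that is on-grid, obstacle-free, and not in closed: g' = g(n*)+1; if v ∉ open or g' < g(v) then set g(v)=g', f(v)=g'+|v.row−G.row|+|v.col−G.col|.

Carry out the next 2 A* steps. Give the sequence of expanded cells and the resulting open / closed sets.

order=[(1,7) → (1,6)]; open=[(0,6) g=3 f=8, (1,5) g=3 f=6, (2,6) g=1 f=6, (3,7) g=1 f=8]; closed=[(1,6), (1,7), (2,7)]

step 1: expand (1,7) (f=6, h=5) → closed; open now [(1,6) g=2 f=6, (2,6) g=1 f=6, (3,7) g=1 f=8]
step 2: expand (1,6) (f=6, h=4) → closed; open now [(0,6) g=3 f=8, (1,5) g=3 f=6, (2,6) g=1 f=6, (3,7) g=1 f=8]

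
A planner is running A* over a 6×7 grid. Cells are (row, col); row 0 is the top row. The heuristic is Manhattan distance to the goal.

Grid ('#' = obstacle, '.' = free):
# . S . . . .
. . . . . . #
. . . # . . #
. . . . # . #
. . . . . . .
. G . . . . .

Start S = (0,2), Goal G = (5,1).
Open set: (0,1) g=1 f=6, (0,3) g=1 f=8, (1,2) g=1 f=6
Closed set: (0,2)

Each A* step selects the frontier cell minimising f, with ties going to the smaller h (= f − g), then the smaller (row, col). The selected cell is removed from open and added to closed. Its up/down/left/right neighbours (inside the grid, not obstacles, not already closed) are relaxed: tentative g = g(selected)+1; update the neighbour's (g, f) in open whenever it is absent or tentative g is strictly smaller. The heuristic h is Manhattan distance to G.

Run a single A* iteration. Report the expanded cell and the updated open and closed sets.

step 1: expand (0,1) (f=6, h=5) → closed; open now [(0,3) g=1 f=8, (1,1) g=2 f=6, (1,2) g=1 f=6]

expanded=(0,1); open=[(0,3) g=1 f=8, (1,1) g=2 f=6, (1,2) g=1 f=6]; closed=[(0,1), (0,2)]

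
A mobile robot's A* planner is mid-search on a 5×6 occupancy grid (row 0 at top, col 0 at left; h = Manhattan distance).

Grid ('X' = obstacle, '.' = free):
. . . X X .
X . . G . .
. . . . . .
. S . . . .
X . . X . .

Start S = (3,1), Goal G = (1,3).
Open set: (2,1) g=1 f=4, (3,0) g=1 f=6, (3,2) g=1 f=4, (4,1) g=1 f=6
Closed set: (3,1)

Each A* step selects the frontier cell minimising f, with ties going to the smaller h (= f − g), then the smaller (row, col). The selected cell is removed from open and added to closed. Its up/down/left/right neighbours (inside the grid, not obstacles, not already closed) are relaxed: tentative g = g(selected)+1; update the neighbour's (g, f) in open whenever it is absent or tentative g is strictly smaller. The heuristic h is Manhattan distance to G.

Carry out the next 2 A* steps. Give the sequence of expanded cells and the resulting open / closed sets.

order=[(2,1) → (1,1)]; open=[(0,1) g=3 f=6, (1,2) g=3 f=4, (2,0) g=2 f=6, (2,2) g=2 f=4, (3,0) g=1 f=6, (3,2) g=1 f=4, (4,1) g=1 f=6]; closed=[(1,1), (2,1), (3,1)]

step 1: expand (2,1) (f=4, h=3) → closed; open now [(1,1) g=2 f=4, (2,0) g=2 f=6, (2,2) g=2 f=4, (3,0) g=1 f=6, (3,2) g=1 f=4, (4,1) g=1 f=6]
step 2: expand (1,1) (f=4, h=2) → closed; open now [(0,1) g=3 f=6, (1,2) g=3 f=4, (2,0) g=2 f=6, (2,2) g=2 f=4, (3,0) g=1 f=6, (3,2) g=1 f=4, (4,1) g=1 f=6]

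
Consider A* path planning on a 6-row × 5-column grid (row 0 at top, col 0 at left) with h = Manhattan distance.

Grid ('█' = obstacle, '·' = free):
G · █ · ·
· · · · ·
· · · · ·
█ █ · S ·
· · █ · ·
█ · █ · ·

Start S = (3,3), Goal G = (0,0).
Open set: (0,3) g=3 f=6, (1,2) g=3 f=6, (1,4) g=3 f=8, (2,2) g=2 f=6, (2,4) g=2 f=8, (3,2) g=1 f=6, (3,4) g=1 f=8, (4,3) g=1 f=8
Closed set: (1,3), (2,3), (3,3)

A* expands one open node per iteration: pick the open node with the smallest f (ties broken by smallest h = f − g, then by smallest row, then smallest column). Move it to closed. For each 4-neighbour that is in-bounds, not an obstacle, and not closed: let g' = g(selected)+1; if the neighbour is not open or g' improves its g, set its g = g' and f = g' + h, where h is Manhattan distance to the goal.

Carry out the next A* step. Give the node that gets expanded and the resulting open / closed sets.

step 1: expand (0,3) (f=6, h=3) → closed; open now [(0,4) g=4 f=8, (1,2) g=3 f=6, (1,4) g=3 f=8, (2,2) g=2 f=6, (2,4) g=2 f=8, (3,2) g=1 f=6, (3,4) g=1 f=8, (4,3) g=1 f=8]

expanded=(0,3); open=[(0,4) g=4 f=8, (1,2) g=3 f=6, (1,4) g=3 f=8, (2,2) g=2 f=6, (2,4) g=2 f=8, (3,2) g=1 f=6, (3,4) g=1 f=8, (4,3) g=1 f=8]; closed=[(0,3), (1,3), (2,3), (3,3)]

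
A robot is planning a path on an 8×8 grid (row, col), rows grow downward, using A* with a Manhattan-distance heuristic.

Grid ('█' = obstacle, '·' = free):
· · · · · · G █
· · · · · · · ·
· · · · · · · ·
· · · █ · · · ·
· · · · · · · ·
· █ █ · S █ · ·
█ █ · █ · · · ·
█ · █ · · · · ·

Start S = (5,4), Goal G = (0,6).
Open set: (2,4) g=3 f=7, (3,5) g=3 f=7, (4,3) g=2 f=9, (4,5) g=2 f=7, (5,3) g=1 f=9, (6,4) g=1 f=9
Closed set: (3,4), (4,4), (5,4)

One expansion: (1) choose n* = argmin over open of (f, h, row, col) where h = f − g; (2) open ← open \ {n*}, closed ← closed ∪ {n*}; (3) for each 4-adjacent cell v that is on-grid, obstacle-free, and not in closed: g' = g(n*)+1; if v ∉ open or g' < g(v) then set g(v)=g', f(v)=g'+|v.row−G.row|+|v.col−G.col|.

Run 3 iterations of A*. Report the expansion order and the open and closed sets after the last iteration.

order=[(2,4) → (1,4) → (0,4)]; open=[(0,3) g=6 f=9, (0,5) g=6 f=7, (1,3) g=5 f=9, (1,5) g=5 f=7, (2,3) g=4 f=9, (2,5) g=4 f=7, (3,5) g=3 f=7, (4,3) g=2 f=9, (4,5) g=2 f=7, (5,3) g=1 f=9, (6,4) g=1 f=9]; closed=[(0,4), (1,4), (2,4), (3,4), (4,4), (5,4)]

step 1: expand (2,4) (f=7, h=4) → closed; open now [(1,4) g=4 f=7, (2,3) g=4 f=9, (2,5) g=4 f=7, (3,5) g=3 f=7, (4,3) g=2 f=9, (4,5) g=2 f=7, (5,3) g=1 f=9, (6,4) g=1 f=9]
step 2: expand (1,4) (f=7, h=3) → closed; open now [(0,4) g=5 f=7, (1,3) g=5 f=9, (1,5) g=5 f=7, (2,3) g=4 f=9, (2,5) g=4 f=7, (3,5) g=3 f=7, (4,3) g=2 f=9, (4,5) g=2 f=7, (5,3) g=1 f=9, (6,4) g=1 f=9]
step 3: expand (0,4) (f=7, h=2) → closed; open now [(0,3) g=6 f=9, (0,5) g=6 f=7, (1,3) g=5 f=9, (1,5) g=5 f=7, (2,3) g=4 f=9, (2,5) g=4 f=7, (3,5) g=3 f=7, (4,3) g=2 f=9, (4,5) g=2 f=7, (5,3) g=1 f=9, (6,4) g=1 f=9]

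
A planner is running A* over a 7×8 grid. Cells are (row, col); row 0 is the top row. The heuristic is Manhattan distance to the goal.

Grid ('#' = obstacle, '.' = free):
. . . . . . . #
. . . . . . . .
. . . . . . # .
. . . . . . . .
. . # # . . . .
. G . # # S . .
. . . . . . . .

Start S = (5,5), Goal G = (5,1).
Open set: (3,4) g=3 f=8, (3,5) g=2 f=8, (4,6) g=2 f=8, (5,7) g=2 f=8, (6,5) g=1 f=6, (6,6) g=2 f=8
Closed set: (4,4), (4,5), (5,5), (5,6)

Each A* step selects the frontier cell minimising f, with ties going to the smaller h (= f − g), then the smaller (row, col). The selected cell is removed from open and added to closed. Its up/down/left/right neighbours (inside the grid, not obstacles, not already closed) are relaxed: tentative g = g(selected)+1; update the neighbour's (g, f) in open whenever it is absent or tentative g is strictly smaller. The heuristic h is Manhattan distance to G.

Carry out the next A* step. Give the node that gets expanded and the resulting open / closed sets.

step 1: expand (6,5) (f=6, h=5) → closed; open now [(3,4) g=3 f=8, (3,5) g=2 f=8, (4,6) g=2 f=8, (5,7) g=2 f=8, (6,4) g=2 f=6, (6,6) g=2 f=8]

expanded=(6,5); open=[(3,4) g=3 f=8, (3,5) g=2 f=8, (4,6) g=2 f=8, (5,7) g=2 f=8, (6,4) g=2 f=6, (6,6) g=2 f=8]; closed=[(4,4), (4,5), (5,5), (5,6), (6,5)]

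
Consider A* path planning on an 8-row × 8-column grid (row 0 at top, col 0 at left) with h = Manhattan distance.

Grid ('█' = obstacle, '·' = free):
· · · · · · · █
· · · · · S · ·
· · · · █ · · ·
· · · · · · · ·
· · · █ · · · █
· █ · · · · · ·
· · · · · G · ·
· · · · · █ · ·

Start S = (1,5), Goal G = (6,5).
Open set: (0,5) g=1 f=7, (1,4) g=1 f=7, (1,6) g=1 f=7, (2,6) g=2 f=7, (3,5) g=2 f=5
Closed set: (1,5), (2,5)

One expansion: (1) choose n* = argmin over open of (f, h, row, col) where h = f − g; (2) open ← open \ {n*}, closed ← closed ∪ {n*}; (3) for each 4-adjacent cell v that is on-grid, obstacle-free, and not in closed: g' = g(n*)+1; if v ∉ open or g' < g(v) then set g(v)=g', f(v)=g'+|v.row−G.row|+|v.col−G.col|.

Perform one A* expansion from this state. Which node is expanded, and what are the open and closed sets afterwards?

step 1: expand (3,5) (f=5, h=3) → closed; open now [(0,5) g=1 f=7, (1,4) g=1 f=7, (1,6) g=1 f=7, (2,6) g=2 f=7, (3,4) g=3 f=7, (3,6) g=3 f=7, (4,5) g=3 f=5]

expanded=(3,5); open=[(0,5) g=1 f=7, (1,4) g=1 f=7, (1,6) g=1 f=7, (2,6) g=2 f=7, (3,4) g=3 f=7, (3,6) g=3 f=7, (4,5) g=3 f=5]; closed=[(1,5), (2,5), (3,5)]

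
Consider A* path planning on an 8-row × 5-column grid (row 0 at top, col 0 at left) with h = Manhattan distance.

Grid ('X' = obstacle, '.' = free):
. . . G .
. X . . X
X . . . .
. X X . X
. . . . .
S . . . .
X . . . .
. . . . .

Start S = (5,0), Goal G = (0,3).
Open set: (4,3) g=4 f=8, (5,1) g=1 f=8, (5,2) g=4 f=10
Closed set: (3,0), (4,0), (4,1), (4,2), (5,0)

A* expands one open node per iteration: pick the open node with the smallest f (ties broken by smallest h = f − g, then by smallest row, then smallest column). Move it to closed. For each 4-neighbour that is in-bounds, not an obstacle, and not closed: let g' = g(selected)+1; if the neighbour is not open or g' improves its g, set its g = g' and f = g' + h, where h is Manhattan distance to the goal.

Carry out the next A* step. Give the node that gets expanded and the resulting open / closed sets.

expanded=(4,3); open=[(3,3) g=5 f=8, (4,4) g=5 f=10, (5,1) g=1 f=8, (5,2) g=4 f=10, (5,3) g=5 f=10]; closed=[(3,0), (4,0), (4,1), (4,2), (4,3), (5,0)]

step 1: expand (4,3) (f=8, h=4) → closed; open now [(3,3) g=5 f=8, (4,4) g=5 f=10, (5,1) g=1 f=8, (5,2) g=4 f=10, (5,3) g=5 f=10]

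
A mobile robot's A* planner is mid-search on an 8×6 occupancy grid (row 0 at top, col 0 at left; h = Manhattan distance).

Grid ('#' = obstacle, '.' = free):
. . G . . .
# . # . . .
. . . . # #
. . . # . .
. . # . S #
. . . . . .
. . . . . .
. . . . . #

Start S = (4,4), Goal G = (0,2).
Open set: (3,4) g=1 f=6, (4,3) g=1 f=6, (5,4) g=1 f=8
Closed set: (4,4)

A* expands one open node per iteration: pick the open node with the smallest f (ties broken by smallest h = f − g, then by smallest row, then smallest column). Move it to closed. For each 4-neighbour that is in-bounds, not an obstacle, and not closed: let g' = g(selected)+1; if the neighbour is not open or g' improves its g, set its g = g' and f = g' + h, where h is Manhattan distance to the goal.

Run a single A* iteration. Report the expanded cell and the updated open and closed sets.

step 1: expand (3,4) (f=6, h=5) → closed; open now [(3,5) g=2 f=8, (4,3) g=1 f=6, (5,4) g=1 f=8]

expanded=(3,4); open=[(3,5) g=2 f=8, (4,3) g=1 f=6, (5,4) g=1 f=8]; closed=[(3,4), (4,4)]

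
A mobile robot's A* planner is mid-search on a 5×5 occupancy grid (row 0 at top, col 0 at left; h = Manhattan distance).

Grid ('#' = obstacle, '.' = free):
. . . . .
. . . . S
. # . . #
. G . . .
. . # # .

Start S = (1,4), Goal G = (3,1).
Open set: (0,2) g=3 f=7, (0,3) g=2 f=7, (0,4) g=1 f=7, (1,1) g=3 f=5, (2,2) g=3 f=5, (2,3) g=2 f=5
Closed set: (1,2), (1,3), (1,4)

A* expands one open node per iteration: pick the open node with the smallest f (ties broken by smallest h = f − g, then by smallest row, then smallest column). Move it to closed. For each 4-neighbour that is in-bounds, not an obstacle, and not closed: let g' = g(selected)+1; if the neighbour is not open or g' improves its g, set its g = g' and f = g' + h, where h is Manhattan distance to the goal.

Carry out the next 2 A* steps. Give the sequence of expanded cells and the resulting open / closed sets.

order=[(1,1) → (2,2)]; open=[(0,1) g=4 f=7, (0,2) g=3 f=7, (0,3) g=2 f=7, (0,4) g=1 f=7, (1,0) g=4 f=7, (2,3) g=2 f=5, (3,2) g=4 f=5]; closed=[(1,1), (1,2), (1,3), (1,4), (2,2)]

step 1: expand (1,1) (f=5, h=2) → closed; open now [(0,1) g=4 f=7, (0,2) g=3 f=7, (0,3) g=2 f=7, (0,4) g=1 f=7, (1,0) g=4 f=7, (2,2) g=3 f=5, (2,3) g=2 f=5]
step 2: expand (2,2) (f=5, h=2) → closed; open now [(0,1) g=4 f=7, (0,2) g=3 f=7, (0,3) g=2 f=7, (0,4) g=1 f=7, (1,0) g=4 f=7, (2,3) g=2 f=5, (3,2) g=4 f=5]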